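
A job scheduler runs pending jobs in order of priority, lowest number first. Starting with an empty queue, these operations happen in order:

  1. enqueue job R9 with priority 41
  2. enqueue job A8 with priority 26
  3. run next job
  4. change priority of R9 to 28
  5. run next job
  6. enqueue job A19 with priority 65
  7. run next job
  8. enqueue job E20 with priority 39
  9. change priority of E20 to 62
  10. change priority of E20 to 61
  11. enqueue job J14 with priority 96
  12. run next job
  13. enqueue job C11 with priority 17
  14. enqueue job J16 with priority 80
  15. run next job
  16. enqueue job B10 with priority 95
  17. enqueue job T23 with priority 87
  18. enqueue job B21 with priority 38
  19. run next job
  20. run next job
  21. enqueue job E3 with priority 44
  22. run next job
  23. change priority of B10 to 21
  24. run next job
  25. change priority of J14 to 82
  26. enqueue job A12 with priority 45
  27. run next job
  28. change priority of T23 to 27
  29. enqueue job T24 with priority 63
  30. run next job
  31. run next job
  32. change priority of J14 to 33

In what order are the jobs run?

add R9 (priority 41) → {R9:41}
add A8 (priority 26) → {A8:26, R9:41}
run next job → A8; now {R9:41}
update R9 to priority 28 → {R9:28}
run next job → R9; now {}
add A19 (priority 65) → {A19:65}
run next job → A19; now {}
add E20 (priority 39) → {E20:39}
update E20 to priority 62 → {E20:62}
update E20 to priority 61 → {E20:61}
add J14 (priority 96) → {E20:61, J14:96}
run next job → E20; now {J14:96}
add C11 (priority 17) → {C11:17, J14:96}
add J16 (priority 80) → {C11:17, J16:80, J14:96}
run next job → C11; now {J16:80, J14:96}
add B10 (priority 95) → {J16:80, B10:95, J14:96}
add T23 (priority 87) → {J16:80, T23:87, B10:95, J14:96}
add B21 (priority 38) → {B21:38, J16:80, T23:87, B10:95, J14:96}
run next job → B21; now {J16:80, T23:87, B10:95, J14:96}
run next job → J16; now {T23:87, B10:95, J14:96}
add E3 (priority 44) → {E3:44, T23:87, B10:95, J14:96}
run next job → E3; now {T23:87, B10:95, J14:96}
update B10 to priority 21 → {B10:21, T23:87, J14:96}
run next job → B10; now {T23:87, J14:96}
update J14 to priority 82 → {J14:82, T23:87}
add A12 (priority 45) → {A12:45, J14:82, T23:87}
run next job → A12; now {J14:82, T23:87}
update T23 to priority 27 → {T23:27, J14:82}
add T24 (priority 63) → {T23:27, T24:63, J14:82}
run next job → T23; now {T24:63, J14:82}
run next job → T24; now {J14:82}
update J14 to priority 33 → {J14:33}

A8, R9, A19, E20, C11, B21, J16, E3, B10, A12, T23, T24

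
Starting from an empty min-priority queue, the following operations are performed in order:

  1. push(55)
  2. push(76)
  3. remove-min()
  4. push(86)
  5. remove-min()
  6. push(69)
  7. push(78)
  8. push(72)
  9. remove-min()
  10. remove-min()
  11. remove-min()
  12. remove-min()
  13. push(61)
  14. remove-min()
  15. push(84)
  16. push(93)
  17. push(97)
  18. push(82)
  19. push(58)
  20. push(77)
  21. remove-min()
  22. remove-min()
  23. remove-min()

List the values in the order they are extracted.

insert 55 → {55}
insert 76 → {55, 76}
remove-min → 55; now {76}
insert 86 → {76, 86}
remove-min → 76; now {86}
insert 69 → {69, 86}
insert 78 → {69, 78, 86}
insert 72 → {69, 72, 78, 86}
remove-min → 69; now {72, 78, 86}
remove-min → 72; now {78, 86}
remove-min → 78; now {86}
remove-min → 86; now {}
insert 61 → {61}
remove-min → 61; now {}
insert 84 → {84}
insert 93 → {84, 93}
insert 97 → {84, 93, 97}
insert 82 → {82, 84, 93, 97}
insert 58 → {58, 82, 84, 93, 97}
insert 77 → {58, 77, 82, 84, 93, 97}
remove-min → 58; now {77, 82, 84, 93, 97}
remove-min → 77; now {82, 84, 93, 97}
remove-min → 82; now {84, 93, 97}

[55, 76, 69, 72, 78, 86, 61, 58, 77, 82]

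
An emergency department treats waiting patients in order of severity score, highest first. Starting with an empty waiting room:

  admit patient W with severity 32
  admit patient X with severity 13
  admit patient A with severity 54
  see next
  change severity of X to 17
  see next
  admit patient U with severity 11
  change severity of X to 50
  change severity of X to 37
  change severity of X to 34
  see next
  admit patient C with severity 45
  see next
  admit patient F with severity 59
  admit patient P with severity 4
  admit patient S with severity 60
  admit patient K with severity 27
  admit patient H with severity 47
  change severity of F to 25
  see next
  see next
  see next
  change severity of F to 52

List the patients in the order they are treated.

add W (severity 32) → {W:32}
add X (severity 13) → {W:32, X:13}
add A (severity 54) → {A:54, W:32, X:13}
see next → A; now {W:32, X:13}
update X to severity 17 → {W:32, X:17}
see next → W; now {X:17}
add U (severity 11) → {X:17, U:11}
update X to severity 50 → {X:50, U:11}
update X to severity 37 → {X:37, U:11}
update X to severity 34 → {X:34, U:11}
see next → X; now {U:11}
add C (severity 45) → {C:45, U:11}
see next → C; now {U:11}
add F (severity 59) → {F:59, U:11}
add P (severity 4) → {F:59, U:11, P:4}
add S (severity 60) → {S:60, F:59, U:11, P:4}
add K (severity 27) → {S:60, F:59, K:27, U:11, P:4}
add H (severity 47) → {S:60, F:59, H:47, K:27, U:11, P:4}
update F to severity 25 → {S:60, H:47, K:27, F:25, U:11, P:4}
see next → S; now {H:47, K:27, F:25, U:11, P:4}
see next → H; now {K:27, F:25, U:11, P:4}
see next → K; now {F:25, U:11, P:4}
update F to severity 52 → {F:52, U:11, P:4}

[A, W, X, C, S, H, K]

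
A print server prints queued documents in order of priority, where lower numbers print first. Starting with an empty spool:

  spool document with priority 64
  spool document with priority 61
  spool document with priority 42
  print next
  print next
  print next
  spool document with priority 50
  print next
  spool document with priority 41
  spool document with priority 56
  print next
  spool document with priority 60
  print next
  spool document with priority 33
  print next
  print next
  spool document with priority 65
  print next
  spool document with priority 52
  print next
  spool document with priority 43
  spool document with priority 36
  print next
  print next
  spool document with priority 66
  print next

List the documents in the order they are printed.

[42, 61, 64, 50, 41, 56, 33, 60, 65, 52, 36, 43, 66]

insert 64 → {64}
insert 61 → {61, 64}
insert 42 → {42, 61, 64}
print next → 42; now {61, 64}
print next → 61; now {64}
print next → 64; now {}
insert 50 → {50}
print next → 50; now {}
insert 41 → {41}
insert 56 → {41, 56}
print next → 41; now {56}
insert 60 → {56, 60}
print next → 56; now {60}
insert 33 → {33, 60}
print next → 33; now {60}
print next → 60; now {}
insert 65 → {65}
print next → 65; now {}
insert 52 → {52}
print next → 52; now {}
insert 43 → {43}
insert 36 → {36, 43}
print next → 36; now {43}
print next → 43; now {}
insert 66 → {66}
print next → 66; now {}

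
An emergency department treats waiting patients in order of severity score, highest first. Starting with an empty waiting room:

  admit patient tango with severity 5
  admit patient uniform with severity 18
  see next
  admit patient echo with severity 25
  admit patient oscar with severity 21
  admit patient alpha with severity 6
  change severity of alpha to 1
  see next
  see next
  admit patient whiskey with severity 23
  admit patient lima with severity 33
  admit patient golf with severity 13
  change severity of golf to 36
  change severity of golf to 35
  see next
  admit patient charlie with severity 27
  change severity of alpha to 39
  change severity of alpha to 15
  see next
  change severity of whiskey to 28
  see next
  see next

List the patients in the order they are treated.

add tango (severity 5) → {tango:5}
add uniform (severity 18) → {uniform:18, tango:5}
see next → uniform; now {tango:5}
add echo (severity 25) → {echo:25, tango:5}
add oscar (severity 21) → {echo:25, oscar:21, tango:5}
add alpha (severity 6) → {echo:25, oscar:21, alpha:6, tango:5}
update alpha to severity 1 → {echo:25, oscar:21, tango:5, alpha:1}
see next → echo; now {oscar:21, tango:5, alpha:1}
see next → oscar; now {tango:5, alpha:1}
add whiskey (severity 23) → {whiskey:23, tango:5, alpha:1}
add lima (severity 33) → {lima:33, whiskey:23, tango:5, alpha:1}
add golf (severity 13) → {lima:33, whiskey:23, golf:13, tango:5, alpha:1}
update golf to severity 36 → {golf:36, lima:33, whiskey:23, tango:5, alpha:1}
update golf to severity 35 → {golf:35, lima:33, whiskey:23, tango:5, alpha:1}
see next → golf; now {lima:33, whiskey:23, tango:5, alpha:1}
add charlie (severity 27) → {lima:33, charlie:27, whiskey:23, tango:5, alpha:1}
update alpha to severity 39 → {alpha:39, lima:33, charlie:27, whiskey:23, tango:5}
update alpha to severity 15 → {lima:33, charlie:27, whiskey:23, alpha:15, tango:5}
see next → lima; now {charlie:27, whiskey:23, alpha:15, tango:5}
update whiskey to severity 28 → {whiskey:28, charlie:27, alpha:15, tango:5}
see next → whiskey; now {charlie:27, alpha:15, tango:5}
see next → charlie; now {alpha:15, tango:5}

uniform, echo, oscar, golf, lima, whiskey, charlie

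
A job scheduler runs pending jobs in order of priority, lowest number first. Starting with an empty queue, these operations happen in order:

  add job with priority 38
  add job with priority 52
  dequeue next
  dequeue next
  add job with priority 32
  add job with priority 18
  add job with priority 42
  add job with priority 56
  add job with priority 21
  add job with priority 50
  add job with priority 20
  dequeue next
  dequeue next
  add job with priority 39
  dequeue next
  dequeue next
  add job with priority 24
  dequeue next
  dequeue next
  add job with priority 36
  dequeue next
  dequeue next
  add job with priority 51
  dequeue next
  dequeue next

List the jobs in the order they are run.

insert 38 → {38}
insert 52 → {38, 52}
dequeue next → 38; now {52}
dequeue next → 52; now {}
insert 32 → {32}
insert 18 → {18, 32}
insert 42 → {18, 32, 42}
insert 56 → {18, 32, 42, 56}
insert 21 → {18, 21, 32, 42, 56}
insert 50 → {18, 21, 32, 42, 50, 56}
insert 20 → {18, 20, 21, 32, 42, 50, 56}
dequeue next → 18; now {20, 21, 32, 42, 50, 56}
dequeue next → 20; now {21, 32, 42, 50, 56}
insert 39 → {21, 32, 39, 42, 50, 56}
dequeue next → 21; now {32, 39, 42, 50, 56}
dequeue next → 32; now {39, 42, 50, 56}
insert 24 → {24, 39, 42, 50, 56}
dequeue next → 24; now {39, 42, 50, 56}
dequeue next → 39; now {42, 50, 56}
insert 36 → {36, 42, 50, 56}
dequeue next → 36; now {42, 50, 56}
dequeue next → 42; now {50, 56}
insert 51 → {50, 51, 56}
dequeue next → 50; now {51, 56}
dequeue next → 51; now {56}

38 → 52 → 18 → 20 → 21 → 32 → 24 → 39 → 36 → 42 → 50 → 51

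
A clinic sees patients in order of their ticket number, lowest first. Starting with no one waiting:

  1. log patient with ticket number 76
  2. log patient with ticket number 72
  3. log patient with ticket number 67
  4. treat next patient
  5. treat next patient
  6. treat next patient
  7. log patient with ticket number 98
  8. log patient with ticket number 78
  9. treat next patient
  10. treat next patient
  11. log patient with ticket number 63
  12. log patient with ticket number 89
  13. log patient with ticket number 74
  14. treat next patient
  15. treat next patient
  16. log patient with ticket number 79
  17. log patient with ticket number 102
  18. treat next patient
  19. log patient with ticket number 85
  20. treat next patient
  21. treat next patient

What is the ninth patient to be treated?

85

insert 76 → {76}
insert 72 → {72, 76}
insert 67 → {67, 72, 76}
treat next patient → 67; now {72, 76}
treat next patient → 72; now {76}
treat next patient → 76; now {}
insert 98 → {98}
insert 78 → {78, 98}
treat next patient → 78; now {98}
treat next patient → 98; now {}
insert 63 → {63}
insert 89 → {63, 89}
insert 74 → {63, 74, 89}
treat next patient → 63; now {74, 89}
treat next patient → 74; now {89}
insert 79 → {79, 89}
insert 102 → {79, 89, 102}
treat next patient → 79; now {89, 102}
insert 85 → {85, 89, 102}
treat next patient → 85; now {89, 102}
treat next patient → 89; now {102}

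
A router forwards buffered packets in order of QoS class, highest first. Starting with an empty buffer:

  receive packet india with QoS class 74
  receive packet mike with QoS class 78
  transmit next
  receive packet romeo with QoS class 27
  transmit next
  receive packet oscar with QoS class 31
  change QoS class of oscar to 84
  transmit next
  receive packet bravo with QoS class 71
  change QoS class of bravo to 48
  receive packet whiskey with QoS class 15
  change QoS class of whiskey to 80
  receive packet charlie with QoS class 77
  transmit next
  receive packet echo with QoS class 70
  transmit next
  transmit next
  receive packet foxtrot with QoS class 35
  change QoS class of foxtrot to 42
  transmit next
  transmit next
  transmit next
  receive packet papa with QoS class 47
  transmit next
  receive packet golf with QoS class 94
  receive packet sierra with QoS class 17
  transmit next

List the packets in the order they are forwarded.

add india (QoS class 74) → {india:74}
add mike (QoS class 78) → {mike:78, india:74}
transmit next → mike; now {india:74}
add romeo (QoS class 27) → {india:74, romeo:27}
transmit next → india; now {romeo:27}
add oscar (QoS class 31) → {oscar:31, romeo:27}
update oscar to QoS class 84 → {oscar:84, romeo:27}
transmit next → oscar; now {romeo:27}
add bravo (QoS class 71) → {bravo:71, romeo:27}
update bravo to QoS class 48 → {bravo:48, romeo:27}
add whiskey (QoS class 15) → {bravo:48, romeo:27, whiskey:15}
update whiskey to QoS class 80 → {whiskey:80, bravo:48, romeo:27}
add charlie (QoS class 77) → {whiskey:80, charlie:77, bravo:48, romeo:27}
transmit next → whiskey; now {charlie:77, bravo:48, romeo:27}
add echo (QoS class 70) → {charlie:77, echo:70, bravo:48, romeo:27}
transmit next → charlie; now {echo:70, bravo:48, romeo:27}
transmit next → echo; now {bravo:48, romeo:27}
add foxtrot (QoS class 35) → {bravo:48, foxtrot:35, romeo:27}
update foxtrot to QoS class 42 → {bravo:48, foxtrot:42, romeo:27}
transmit next → bravo; now {foxtrot:42, romeo:27}
transmit next → foxtrot; now {romeo:27}
transmit next → romeo; now {}
add papa (QoS class 47) → {papa:47}
transmit next → papa; now {}
add golf (QoS class 94) → {golf:94}
add sierra (QoS class 17) → {golf:94, sierra:17}
transmit next → golf; now {sierra:17}

mike → india → oscar → whiskey → charlie → echo → bravo → foxtrot → romeo → papa → golf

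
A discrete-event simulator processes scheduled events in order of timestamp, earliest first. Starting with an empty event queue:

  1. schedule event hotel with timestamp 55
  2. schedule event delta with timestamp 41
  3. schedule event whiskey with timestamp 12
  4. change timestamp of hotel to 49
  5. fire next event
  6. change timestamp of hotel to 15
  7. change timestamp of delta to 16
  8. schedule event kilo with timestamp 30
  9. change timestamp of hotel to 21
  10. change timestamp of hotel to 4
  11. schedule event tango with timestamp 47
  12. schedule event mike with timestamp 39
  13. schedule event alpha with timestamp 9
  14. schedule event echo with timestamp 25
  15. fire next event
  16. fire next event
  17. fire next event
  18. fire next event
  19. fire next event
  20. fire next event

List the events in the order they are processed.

[whiskey, hotel, alpha, delta, echo, kilo, mike]

add hotel (timestamp 55) → {hotel:55}
add delta (timestamp 41) → {delta:41, hotel:55}
add whiskey (timestamp 12) → {whiskey:12, delta:41, hotel:55}
update hotel to timestamp 49 → {whiskey:12, delta:41, hotel:49}
fire next event → whiskey; now {delta:41, hotel:49}
update hotel to timestamp 15 → {hotel:15, delta:41}
update delta to timestamp 16 → {hotel:15, delta:16}
add kilo (timestamp 30) → {hotel:15, delta:16, kilo:30}
update hotel to timestamp 21 → {delta:16, hotel:21, kilo:30}
update hotel to timestamp 4 → {hotel:4, delta:16, kilo:30}
add tango (timestamp 47) → {hotel:4, delta:16, kilo:30, tango:47}
add mike (timestamp 39) → {hotel:4, delta:16, kilo:30, mike:39, tango:47}
add alpha (timestamp 9) → {hotel:4, alpha:9, delta:16, kilo:30, mike:39, tango:47}
add echo (timestamp 25) → {hotel:4, alpha:9, delta:16, echo:25, kilo:30, mike:39, tango:47}
fire next event → hotel; now {alpha:9, delta:16, echo:25, kilo:30, mike:39, tango:47}
fire next event → alpha; now {delta:16, echo:25, kilo:30, mike:39, tango:47}
fire next event → delta; now {echo:25, kilo:30, mike:39, tango:47}
fire next event → echo; now {kilo:30, mike:39, tango:47}
fire next event → kilo; now {mike:39, tango:47}
fire next event → mike; now {tango:47}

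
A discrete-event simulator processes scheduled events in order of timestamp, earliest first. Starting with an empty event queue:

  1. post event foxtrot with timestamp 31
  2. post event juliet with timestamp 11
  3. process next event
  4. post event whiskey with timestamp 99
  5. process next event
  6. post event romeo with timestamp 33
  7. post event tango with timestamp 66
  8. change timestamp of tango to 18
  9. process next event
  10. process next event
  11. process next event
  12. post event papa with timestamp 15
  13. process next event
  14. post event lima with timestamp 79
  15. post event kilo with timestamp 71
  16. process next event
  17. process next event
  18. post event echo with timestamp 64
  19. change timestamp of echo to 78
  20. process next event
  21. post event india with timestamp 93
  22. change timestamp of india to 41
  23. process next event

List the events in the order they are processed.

[juliet, foxtrot, tango, romeo, whiskey, papa, kilo, lima, echo, india]

add foxtrot (timestamp 31) → {foxtrot:31}
add juliet (timestamp 11) → {juliet:11, foxtrot:31}
process next event → juliet; now {foxtrot:31}
add whiskey (timestamp 99) → {foxtrot:31, whiskey:99}
process next event → foxtrot; now {whiskey:99}
add romeo (timestamp 33) → {romeo:33, whiskey:99}
add tango (timestamp 66) → {romeo:33, tango:66, whiskey:99}
update tango to timestamp 18 → {tango:18, romeo:33, whiskey:99}
process next event → tango; now {romeo:33, whiskey:99}
process next event → romeo; now {whiskey:99}
process next event → whiskey; now {}
add papa (timestamp 15) → {papa:15}
process next event → papa; now {}
add lima (timestamp 79) → {lima:79}
add kilo (timestamp 71) → {kilo:71, lima:79}
process next event → kilo; now {lima:79}
process next event → lima; now {}
add echo (timestamp 64) → {echo:64}
update echo to timestamp 78 → {echo:78}
process next event → echo; now {}
add india (timestamp 93) → {india:93}
update india to timestamp 41 → {india:41}
process next event → india; now {}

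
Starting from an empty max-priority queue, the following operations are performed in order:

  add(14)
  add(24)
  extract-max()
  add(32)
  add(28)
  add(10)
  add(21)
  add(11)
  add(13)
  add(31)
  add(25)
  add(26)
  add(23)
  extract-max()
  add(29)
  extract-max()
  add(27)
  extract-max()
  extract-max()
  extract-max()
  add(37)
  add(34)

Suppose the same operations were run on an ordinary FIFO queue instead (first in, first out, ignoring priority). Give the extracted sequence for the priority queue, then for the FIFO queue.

insert 14 → {14}
insert 24 → {24, 14}
extract-max → 24; now {14}
insert 32 → {32, 14}
insert 28 → {32, 28, 14}
insert 10 → {32, 28, 14, 10}
insert 21 → {32, 28, 21, 14, 10}
insert 11 → {32, 28, 21, 14, 11, 10}
insert 13 → {32, 28, 21, 14, 13, 11, 10}
insert 31 → {32, 31, 28, 21, 14, 13, 11, 10}
insert 25 → {32, 31, 28, 25, 21, 14, 13, 11, 10}
insert 26 → {32, 31, 28, 26, 25, 21, 14, 13, 11, 10}
insert 23 → {32, 31, 28, 26, 25, 23, 21, 14, 13, 11, 10}
extract-max → 32; now {31, 28, 26, 25, 23, 21, 14, 13, 11, 10}
insert 29 → {31, 29, 28, 26, 25, 23, 21, 14, 13, 11, 10}
extract-max → 31; now {29, 28, 26, 25, 23, 21, 14, 13, 11, 10}
insert 27 → {29, 28, 27, 26, 25, 23, 21, 14, 13, 11, 10}
extract-max → 29; now {28, 27, 26, 25, 23, 21, 14, 13, 11, 10}
extract-max → 28; now {27, 26, 25, 23, 21, 14, 13, 11, 10}
extract-max → 27; now {26, 25, 23, 21, 14, 13, 11, 10}
insert 37 → {37, 26, 25, 23, 21, 14, 13, 11, 10}
insert 34 → {37, 34, 26, 25, 23, 21, 14, 13, 11, 10}

priority queue: 24 → 32 → 31 → 29 → 28 → 27; FIFO queue: 14 → 24 → 32 → 28 → 10 → 21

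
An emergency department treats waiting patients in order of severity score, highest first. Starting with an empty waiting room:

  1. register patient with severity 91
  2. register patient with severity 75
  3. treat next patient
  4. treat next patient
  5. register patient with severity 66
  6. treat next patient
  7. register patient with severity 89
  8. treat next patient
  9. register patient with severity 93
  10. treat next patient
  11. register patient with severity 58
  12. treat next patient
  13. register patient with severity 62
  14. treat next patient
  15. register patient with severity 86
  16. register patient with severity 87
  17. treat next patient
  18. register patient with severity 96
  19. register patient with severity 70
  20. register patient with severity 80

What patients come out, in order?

insert 91 → {91}
insert 75 → {91, 75}
treat next patient → 91; now {75}
treat next patient → 75; now {}
insert 66 → {66}
treat next patient → 66; now {}
insert 89 → {89}
treat next patient → 89; now {}
insert 93 → {93}
treat next patient → 93; now {}
insert 58 → {58}
treat next patient → 58; now {}
insert 62 → {62}
treat next patient → 62; now {}
insert 86 → {86}
insert 87 → {87, 86}
treat next patient → 87; now {86}
insert 96 → {96, 86}
insert 70 → {96, 86, 70}
insert 80 → {96, 86, 80, 70}

91 → 75 → 66 → 89 → 93 → 58 → 62 → 87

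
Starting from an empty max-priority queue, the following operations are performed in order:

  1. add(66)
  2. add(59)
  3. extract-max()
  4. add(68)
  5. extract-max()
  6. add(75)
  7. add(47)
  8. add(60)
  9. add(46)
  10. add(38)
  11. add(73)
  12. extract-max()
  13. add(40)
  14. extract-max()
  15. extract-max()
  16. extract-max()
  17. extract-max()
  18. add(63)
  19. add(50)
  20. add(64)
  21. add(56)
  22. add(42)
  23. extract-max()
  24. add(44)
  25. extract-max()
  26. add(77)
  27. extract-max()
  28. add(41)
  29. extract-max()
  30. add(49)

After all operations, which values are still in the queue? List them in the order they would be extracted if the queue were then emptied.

insert 66 → {66}
insert 59 → {66, 59}
extract-max → 66; now {59}
insert 68 → {68, 59}
extract-max → 68; now {59}
insert 75 → {75, 59}
insert 47 → {75, 59, 47}
insert 60 → {75, 60, 59, 47}
insert 46 → {75, 60, 59, 47, 46}
insert 38 → {75, 60, 59, 47, 46, 38}
insert 73 → {75, 73, 60, 59, 47, 46, 38}
extract-max → 75; now {73, 60, 59, 47, 46, 38}
insert 40 → {73, 60, 59, 47, 46, 40, 38}
extract-max → 73; now {60, 59, 47, 46, 40, 38}
extract-max → 60; now {59, 47, 46, 40, 38}
extract-max → 59; now {47, 46, 40, 38}
extract-max → 47; now {46, 40, 38}
insert 63 → {63, 46, 40, 38}
insert 50 → {63, 50, 46, 40, 38}
insert 64 → {64, 63, 50, 46, 40, 38}
insert 56 → {64, 63, 56, 50, 46, 40, 38}
insert 42 → {64, 63, 56, 50, 46, 42, 40, 38}
extract-max → 64; now {63, 56, 50, 46, 42, 40, 38}
insert 44 → {63, 56, 50, 46, 44, 42, 40, 38}
extract-max → 63; now {56, 50, 46, 44, 42, 40, 38}
insert 77 → {77, 56, 50, 46, 44, 42, 40, 38}
extract-max → 77; now {56, 50, 46, 44, 42, 40, 38}
insert 41 → {56, 50, 46, 44, 42, 41, 40, 38}
extract-max → 56; now {50, 46, 44, 42, 41, 40, 38}
insert 49 → {50, 49, 46, 44, 42, 41, 40, 38}

50 → 49 → 46 → 44 → 42 → 41 → 40 → 38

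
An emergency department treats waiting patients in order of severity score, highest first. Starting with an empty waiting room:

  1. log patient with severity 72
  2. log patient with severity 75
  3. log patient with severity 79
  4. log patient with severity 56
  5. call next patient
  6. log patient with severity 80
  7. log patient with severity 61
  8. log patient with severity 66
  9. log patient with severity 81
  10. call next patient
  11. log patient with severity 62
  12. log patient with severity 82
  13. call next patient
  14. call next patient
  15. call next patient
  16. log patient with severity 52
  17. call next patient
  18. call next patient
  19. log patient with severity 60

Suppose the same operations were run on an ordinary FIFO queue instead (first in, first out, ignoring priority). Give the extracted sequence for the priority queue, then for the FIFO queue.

priority queue: 79 → 81 → 82 → 80 → 75 → 72 → 66; FIFO queue: [72, 75, 79, 56, 80, 61, 66]

insert 72 → {72}
insert 75 → {75, 72}
insert 79 → {79, 75, 72}
insert 56 → {79, 75, 72, 56}
call next patient → 79; now {75, 72, 56}
insert 80 → {80, 75, 72, 56}
insert 61 → {80, 75, 72, 61, 56}
insert 66 → {80, 75, 72, 66, 61, 56}
insert 81 → {81, 80, 75, 72, 66, 61, 56}
call next patient → 81; now {80, 75, 72, 66, 61, 56}
insert 62 → {80, 75, 72, 66, 62, 61, 56}
insert 82 → {82, 80, 75, 72, 66, 62, 61, 56}
call next patient → 82; now {80, 75, 72, 66, 62, 61, 56}
call next patient → 80; now {75, 72, 66, 62, 61, 56}
call next patient → 75; now {72, 66, 62, 61, 56}
insert 52 → {72, 66, 62, 61, 56, 52}
call next patient → 72; now {66, 62, 61, 56, 52}
call next patient → 66; now {62, 61, 56, 52}
insert 60 → {62, 61, 60, 56, 52}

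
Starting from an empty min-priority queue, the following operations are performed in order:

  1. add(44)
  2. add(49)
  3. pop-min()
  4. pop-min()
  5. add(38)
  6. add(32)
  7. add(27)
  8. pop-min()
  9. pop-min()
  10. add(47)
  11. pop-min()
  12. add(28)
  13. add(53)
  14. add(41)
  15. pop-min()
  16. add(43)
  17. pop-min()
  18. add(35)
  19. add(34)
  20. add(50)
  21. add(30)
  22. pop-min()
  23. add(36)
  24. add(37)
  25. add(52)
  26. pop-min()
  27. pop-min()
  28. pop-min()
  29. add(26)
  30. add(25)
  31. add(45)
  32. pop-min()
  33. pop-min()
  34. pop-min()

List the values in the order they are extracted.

insert 44 → {44}
insert 49 → {44, 49}
pop-min → 44; now {49}
pop-min → 49; now {}
insert 38 → {38}
insert 32 → {32, 38}
insert 27 → {27, 32, 38}
pop-min → 27; now {32, 38}
pop-min → 32; now {38}
insert 47 → {38, 47}
pop-min → 38; now {47}
insert 28 → {28, 47}
insert 53 → {28, 47, 53}
insert 41 → {28, 41, 47, 53}
pop-min → 28; now {41, 47, 53}
insert 43 → {41, 43, 47, 53}
pop-min → 41; now {43, 47, 53}
insert 35 → {35, 43, 47, 53}
insert 34 → {34, 35, 43, 47, 53}
insert 50 → {34, 35, 43, 47, 50, 53}
insert 30 → {30, 34, 35, 43, 47, 50, 53}
pop-min → 30; now {34, 35, 43, 47, 50, 53}
insert 36 → {34, 35, 36, 43, 47, 50, 53}
insert 37 → {34, 35, 36, 37, 43, 47, 50, 53}
insert 52 → {34, 35, 36, 37, 43, 47, 50, 52, 53}
pop-min → 34; now {35, 36, 37, 43, 47, 50, 52, 53}
pop-min → 35; now {36, 37, 43, 47, 50, 52, 53}
pop-min → 36; now {37, 43, 47, 50, 52, 53}
insert 26 → {26, 37, 43, 47, 50, 52, 53}
insert 25 → {25, 26, 37, 43, 47, 50, 52, 53}
insert 45 → {25, 26, 37, 43, 45, 47, 50, 52, 53}
pop-min → 25; now {26, 37, 43, 45, 47, 50, 52, 53}
pop-min → 26; now {37, 43, 45, 47, 50, 52, 53}
pop-min → 37; now {43, 45, 47, 50, 52, 53}

[44, 49, 27, 32, 38, 28, 41, 30, 34, 35, 36, 25, 26, 37]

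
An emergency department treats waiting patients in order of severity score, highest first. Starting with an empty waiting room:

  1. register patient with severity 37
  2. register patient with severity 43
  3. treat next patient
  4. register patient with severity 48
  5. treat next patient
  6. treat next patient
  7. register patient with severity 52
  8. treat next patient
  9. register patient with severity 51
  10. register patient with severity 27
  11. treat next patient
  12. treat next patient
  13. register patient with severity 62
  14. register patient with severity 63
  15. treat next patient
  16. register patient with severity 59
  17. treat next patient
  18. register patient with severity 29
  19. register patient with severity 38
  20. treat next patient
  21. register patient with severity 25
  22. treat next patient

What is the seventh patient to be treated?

insert 37 → {37}
insert 43 → {43, 37}
treat next patient → 43; now {37}
insert 48 → {48, 37}
treat next patient → 48; now {37}
treat next patient → 37; now {}
insert 52 → {52}
treat next patient → 52; now {}
insert 51 → {51}
insert 27 → {51, 27}
treat next patient → 51; now {27}
treat next patient → 27; now {}
insert 62 → {62}
insert 63 → {63, 62}
treat next patient → 63; now {62}
insert 59 → {62, 59}
treat next patient → 62; now {59}
insert 29 → {59, 29}
insert 38 → {59, 38, 29}
treat next patient → 59; now {38, 29}
insert 25 → {38, 29, 25}
treat next patient → 38; now {29, 25}

63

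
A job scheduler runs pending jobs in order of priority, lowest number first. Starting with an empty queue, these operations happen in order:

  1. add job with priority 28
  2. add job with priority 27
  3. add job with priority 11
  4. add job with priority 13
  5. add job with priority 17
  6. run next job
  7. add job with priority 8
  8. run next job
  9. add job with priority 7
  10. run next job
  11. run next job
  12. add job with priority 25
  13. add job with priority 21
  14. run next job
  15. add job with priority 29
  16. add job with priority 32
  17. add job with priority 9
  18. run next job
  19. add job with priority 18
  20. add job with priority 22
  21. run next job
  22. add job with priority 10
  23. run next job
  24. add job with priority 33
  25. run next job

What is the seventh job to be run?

18

insert 28 → {28}
insert 27 → {27, 28}
insert 11 → {11, 27, 28}
insert 13 → {11, 13, 27, 28}
insert 17 → {11, 13, 17, 27, 28}
run next job → 11; now {13, 17, 27, 28}
insert 8 → {8, 13, 17, 27, 28}
run next job → 8; now {13, 17, 27, 28}
insert 7 → {7, 13, 17, 27, 28}
run next job → 7; now {13, 17, 27, 28}
run next job → 13; now {17, 27, 28}
insert 25 → {17, 25, 27, 28}
insert 21 → {17, 21, 25, 27, 28}
run next job → 17; now {21, 25, 27, 28}
insert 29 → {21, 25, 27, 28, 29}
insert 32 → {21, 25, 27, 28, 29, 32}
insert 9 → {9, 21, 25, 27, 28, 29, 32}
run next job → 9; now {21, 25, 27, 28, 29, 32}
insert 18 → {18, 21, 25, 27, 28, 29, 32}
insert 22 → {18, 21, 22, 25, 27, 28, 29, 32}
run next job → 18; now {21, 22, 25, 27, 28, 29, 32}
insert 10 → {10, 21, 22, 25, 27, 28, 29, 32}
run next job → 10; now {21, 22, 25, 27, 28, 29, 32}
insert 33 → {21, 22, 25, 27, 28, 29, 32, 33}
run next job → 21; now {22, 25, 27, 28, 29, 32, 33}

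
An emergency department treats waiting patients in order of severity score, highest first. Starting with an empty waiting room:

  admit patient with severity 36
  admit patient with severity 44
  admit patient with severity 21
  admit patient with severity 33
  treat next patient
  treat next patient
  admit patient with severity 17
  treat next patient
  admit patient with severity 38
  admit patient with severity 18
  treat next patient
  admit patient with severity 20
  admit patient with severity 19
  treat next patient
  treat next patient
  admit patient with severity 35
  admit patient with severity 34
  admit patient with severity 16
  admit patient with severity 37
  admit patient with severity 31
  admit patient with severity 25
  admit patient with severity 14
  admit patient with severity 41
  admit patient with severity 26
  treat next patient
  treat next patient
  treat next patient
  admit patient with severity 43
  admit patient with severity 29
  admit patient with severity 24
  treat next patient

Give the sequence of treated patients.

[44, 36, 33, 38, 21, 20, 41, 37, 35, 43]

insert 36 → {36}
insert 44 → {44, 36}
insert 21 → {44, 36, 21}
insert 33 → {44, 36, 33, 21}
treat next patient → 44; now {36, 33, 21}
treat next patient → 36; now {33, 21}
insert 17 → {33, 21, 17}
treat next patient → 33; now {21, 17}
insert 38 → {38, 21, 17}
insert 18 → {38, 21, 18, 17}
treat next patient → 38; now {21, 18, 17}
insert 20 → {21, 20, 18, 17}
insert 19 → {21, 20, 19, 18, 17}
treat next patient → 21; now {20, 19, 18, 17}
treat next patient → 20; now {19, 18, 17}
insert 35 → {35, 19, 18, 17}
insert 34 → {35, 34, 19, 18, 17}
insert 16 → {35, 34, 19, 18, 17, 16}
insert 37 → {37, 35, 34, 19, 18, 17, 16}
insert 31 → {37, 35, 34, 31, 19, 18, 17, 16}
insert 25 → {37, 35, 34, 31, 25, 19, 18, 17, 16}
insert 14 → {37, 35, 34, 31, 25, 19, 18, 17, 16, 14}
insert 41 → {41, 37, 35, 34, 31, 25, 19, 18, 17, 16, 14}
insert 26 → {41, 37, 35, 34, 31, 26, 25, 19, 18, 17, 16, 14}
treat next patient → 41; now {37, 35, 34, 31, 26, 25, 19, 18, 17, 16, 14}
treat next patient → 37; now {35, 34, 31, 26, 25, 19, 18, 17, 16, 14}
treat next patient → 35; now {34, 31, 26, 25, 19, 18, 17, 16, 14}
insert 43 → {43, 34, 31, 26, 25, 19, 18, 17, 16, 14}
insert 29 → {43, 34, 31, 29, 26, 25, 19, 18, 17, 16, 14}
insert 24 → {43, 34, 31, 29, 26, 25, 24, 19, 18, 17, 16, 14}
treat next patient → 43; now {34, 31, 29, 26, 25, 24, 19, 18, 17, 16, 14}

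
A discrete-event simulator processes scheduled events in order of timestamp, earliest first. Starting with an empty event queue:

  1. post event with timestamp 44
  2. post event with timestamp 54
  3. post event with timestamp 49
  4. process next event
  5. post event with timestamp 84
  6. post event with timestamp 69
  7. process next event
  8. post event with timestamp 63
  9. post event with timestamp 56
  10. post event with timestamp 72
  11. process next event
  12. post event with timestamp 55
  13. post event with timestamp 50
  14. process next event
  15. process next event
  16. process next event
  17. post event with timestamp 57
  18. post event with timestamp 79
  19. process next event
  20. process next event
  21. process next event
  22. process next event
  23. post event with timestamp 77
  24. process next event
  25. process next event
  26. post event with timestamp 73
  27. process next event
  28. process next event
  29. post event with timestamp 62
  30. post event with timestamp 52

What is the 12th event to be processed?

insert 44 → {44}
insert 54 → {44, 54}
insert 49 → {44, 49, 54}
process next event → 44; now {49, 54}
insert 84 → {49, 54, 84}
insert 69 → {49, 54, 69, 84}
process next event → 49; now {54, 69, 84}
insert 63 → {54, 63, 69, 84}
insert 56 → {54, 56, 63, 69, 84}
insert 72 → {54, 56, 63, 69, 72, 84}
process next event → 54; now {56, 63, 69, 72, 84}
insert 55 → {55, 56, 63, 69, 72, 84}
insert 50 → {50, 55, 56, 63, 69, 72, 84}
process next event → 50; now {55, 56, 63, 69, 72, 84}
process next event → 55; now {56, 63, 69, 72, 84}
process next event → 56; now {63, 69, 72, 84}
insert 57 → {57, 63, 69, 72, 84}
insert 79 → {57, 63, 69, 72, 79, 84}
process next event → 57; now {63, 69, 72, 79, 84}
process next event → 63; now {69, 72, 79, 84}
process next event → 69; now {72, 79, 84}
process next event → 72; now {79, 84}
insert 77 → {77, 79, 84}
process next event → 77; now {79, 84}
process next event → 79; now {84}
insert 73 → {73, 84}
process next event → 73; now {84}
process next event → 84; now {}
insert 62 → {62}
insert 52 → {52, 62}

79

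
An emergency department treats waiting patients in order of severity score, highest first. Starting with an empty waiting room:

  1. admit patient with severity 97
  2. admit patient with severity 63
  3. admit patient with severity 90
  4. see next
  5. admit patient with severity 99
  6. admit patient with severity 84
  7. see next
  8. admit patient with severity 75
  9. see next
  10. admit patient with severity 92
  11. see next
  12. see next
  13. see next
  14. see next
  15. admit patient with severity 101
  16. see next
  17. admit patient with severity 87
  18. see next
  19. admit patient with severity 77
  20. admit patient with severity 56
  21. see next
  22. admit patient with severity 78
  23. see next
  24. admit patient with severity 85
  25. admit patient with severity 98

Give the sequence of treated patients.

97 → 99 → 90 → 92 → 84 → 75 → 63 → 101 → 87 → 77 → 78

insert 97 → {97}
insert 63 → {97, 63}
insert 90 → {97, 90, 63}
see next → 97; now {90, 63}
insert 99 → {99, 90, 63}
insert 84 → {99, 90, 84, 63}
see next → 99; now {90, 84, 63}
insert 75 → {90, 84, 75, 63}
see next → 90; now {84, 75, 63}
insert 92 → {92, 84, 75, 63}
see next → 92; now {84, 75, 63}
see next → 84; now {75, 63}
see next → 75; now {63}
see next → 63; now {}
insert 101 → {101}
see next → 101; now {}
insert 87 → {87}
see next → 87; now {}
insert 77 → {77}
insert 56 → {77, 56}
see next → 77; now {56}
insert 78 → {78, 56}
see next → 78; now {56}
insert 85 → {85, 56}
insert 98 → {98, 85, 56}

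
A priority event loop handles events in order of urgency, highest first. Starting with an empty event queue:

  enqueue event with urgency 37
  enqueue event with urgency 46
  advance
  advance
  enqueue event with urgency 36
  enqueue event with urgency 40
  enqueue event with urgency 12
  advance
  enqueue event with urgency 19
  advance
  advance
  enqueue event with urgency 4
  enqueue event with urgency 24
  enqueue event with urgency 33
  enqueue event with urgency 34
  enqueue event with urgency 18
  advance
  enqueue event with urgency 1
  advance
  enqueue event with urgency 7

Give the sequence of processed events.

insert 37 → {37}
insert 46 → {46, 37}
advance → 46; now {37}
advance → 37; now {}
insert 36 → {36}
insert 40 → {40, 36}
insert 12 → {40, 36, 12}
advance → 40; now {36, 12}
insert 19 → {36, 19, 12}
advance → 36; now {19, 12}
advance → 19; now {12}
insert 4 → {12, 4}
insert 24 → {24, 12, 4}
insert 33 → {33, 24, 12, 4}
insert 34 → {34, 33, 24, 12, 4}
insert 18 → {34, 33, 24, 18, 12, 4}
advance → 34; now {33, 24, 18, 12, 4}
insert 1 → {33, 24, 18, 12, 4, 1}
advance → 33; now {24, 18, 12, 4, 1}
insert 7 → {24, 18, 12, 7, 4, 1}

[46, 37, 40, 36, 19, 34, 33]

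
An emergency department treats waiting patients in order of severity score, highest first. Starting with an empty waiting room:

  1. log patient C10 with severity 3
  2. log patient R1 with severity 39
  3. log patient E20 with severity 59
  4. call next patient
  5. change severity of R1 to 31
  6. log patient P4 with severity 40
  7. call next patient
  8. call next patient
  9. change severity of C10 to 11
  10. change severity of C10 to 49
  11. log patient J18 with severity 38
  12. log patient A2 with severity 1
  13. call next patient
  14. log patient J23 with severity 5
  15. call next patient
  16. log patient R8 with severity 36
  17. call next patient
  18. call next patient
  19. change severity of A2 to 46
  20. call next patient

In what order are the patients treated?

add C10 (severity 3) → {C10:3}
add R1 (severity 39) → {R1:39, C10:3}
add E20 (severity 59) → {E20:59, R1:39, C10:3}
call next patient → E20; now {R1:39, C10:3}
update R1 to severity 31 → {R1:31, C10:3}
add P4 (severity 40) → {P4:40, R1:31, C10:3}
call next patient → P4; now {R1:31, C10:3}
call next patient → R1; now {C10:3}
update C10 to severity 11 → {C10:11}
update C10 to severity 49 → {C10:49}
add J18 (severity 38) → {C10:49, J18:38}
add A2 (severity 1) → {C10:49, J18:38, A2:1}
call next patient → C10; now {J18:38, A2:1}
add J23 (severity 5) → {J18:38, J23:5, A2:1}
call next patient → J18; now {J23:5, A2:1}
add R8 (severity 36) → {R8:36, J23:5, A2:1}
call next patient → R8; now {J23:5, A2:1}
call next patient → J23; now {A2:1}
update A2 to severity 46 → {A2:46}
call next patient → A2; now {}

[E20, P4, R1, C10, J18, R8, J23, A2]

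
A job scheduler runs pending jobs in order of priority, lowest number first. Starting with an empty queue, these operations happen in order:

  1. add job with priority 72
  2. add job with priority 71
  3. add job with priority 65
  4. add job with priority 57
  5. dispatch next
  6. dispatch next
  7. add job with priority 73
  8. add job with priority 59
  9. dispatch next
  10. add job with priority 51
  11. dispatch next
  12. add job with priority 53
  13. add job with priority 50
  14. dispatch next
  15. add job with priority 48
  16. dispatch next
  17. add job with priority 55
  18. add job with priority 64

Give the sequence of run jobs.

insert 72 → {72}
insert 71 → {71, 72}
insert 65 → {65, 71, 72}
insert 57 → {57, 65, 71, 72}
dispatch next → 57; now {65, 71, 72}
dispatch next → 65; now {71, 72}
insert 73 → {71, 72, 73}
insert 59 → {59, 71, 72, 73}
dispatch next → 59; now {71, 72, 73}
insert 51 → {51, 71, 72, 73}
dispatch next → 51; now {71, 72, 73}
insert 53 → {53, 71, 72, 73}
insert 50 → {50, 53, 71, 72, 73}
dispatch next → 50; now {53, 71, 72, 73}
insert 48 → {48, 53, 71, 72, 73}
dispatch next → 48; now {53, 71, 72, 73}
insert 55 → {53, 55, 71, 72, 73}
insert 64 → {53, 55, 64, 71, 72, 73}

[57, 65, 59, 51, 50, 48]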